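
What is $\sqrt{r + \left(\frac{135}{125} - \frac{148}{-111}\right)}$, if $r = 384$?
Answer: $\frac{\sqrt{86943}}{15} \approx 19.657$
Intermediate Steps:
$\sqrt{r + \left(\frac{135}{125} - \frac{148}{-111}\right)} = \sqrt{384 + \left(\frac{135}{125} - \frac{148}{-111}\right)} = \sqrt{384 + \left(135 \cdot \frac{1}{125} - - \frac{4}{3}\right)} = \sqrt{384 + \left(\frac{27}{25} + \frac{4}{3}\right)} = \sqrt{384 + \frac{181}{75}} = \sqrt{\frac{28981}{75}} = \frac{\sqrt{86943}}{15}$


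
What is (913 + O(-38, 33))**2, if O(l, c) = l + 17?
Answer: 795664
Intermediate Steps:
O(l, c) = 17 + l
(913 + O(-38, 33))**2 = (913 + (17 - 38))**2 = (913 - 21)**2 = 892**2 = 795664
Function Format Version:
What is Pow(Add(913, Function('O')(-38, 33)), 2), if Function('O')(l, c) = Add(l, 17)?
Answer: 795664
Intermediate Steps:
Function('O')(l, c) = Add(17, l)
Pow(Add(913, Function('O')(-38, 33)), 2) = Pow(Add(913, Add(17, -38)), 2) = Pow(Add(913, -21), 2) = Pow(892, 2) = 795664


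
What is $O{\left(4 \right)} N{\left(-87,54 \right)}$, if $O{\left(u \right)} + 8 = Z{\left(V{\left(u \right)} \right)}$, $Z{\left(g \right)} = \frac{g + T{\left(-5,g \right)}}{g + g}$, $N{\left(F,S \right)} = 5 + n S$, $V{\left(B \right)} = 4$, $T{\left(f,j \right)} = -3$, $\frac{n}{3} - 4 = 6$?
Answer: $- \frac{102375}{8} \approx -12797.0$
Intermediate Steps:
$n = 30$ ($n = 12 + 3 \cdot 6 = 12 + 18 = 30$)
$N{\left(F,S \right)} = 5 + 30 S$
$Z{\left(g \right)} = \frac{-3 + g}{2 g}$ ($Z{\left(g \right)} = \frac{g - 3}{g + g} = \frac{-3 + g}{2 g}$)
$O{\left(u \right)} = - \frac{63}{8}$ ($O{\left(u \right)} = -8 + \frac{-3 + 4}{2 \cdot 4} = -8 + \frac{1}{2} \cdot \frac{1}{4} \cdot 1 = -8 + \frac{1}{8} = - \frac{63}{8}$)
$O{\left(4 \right)} N{\left(-87,54 \right)} = - \frac{63 \left(5 + 30 \cdot 54\right)}{8} = - \frac{63 \left(5 + 1620\right)}{8} = \left(- \frac{63}{8}\right) 1625 = - \frac{102375}{8}$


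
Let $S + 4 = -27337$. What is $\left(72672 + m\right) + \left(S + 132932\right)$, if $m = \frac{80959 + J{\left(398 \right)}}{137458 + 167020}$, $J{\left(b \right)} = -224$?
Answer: $\frac{54277242449}{304478} \approx 1.7826 \cdot 10^{5}$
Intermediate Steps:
$S = -27341$ ($S = -4 - 27337 = -27341$)
$m = \frac{80735}{304478}$ ($m = \frac{80959 - 224}{137458 + 167020} = \frac{80735}{304478} \approx 0.26516$)
$\left(72672 + m\right) + \left(S + 132932\right) = \left(72672 + \frac{80735}{304478}\right) + \left(-27341 + 132932\right) = \frac{22127105951}{304478} + 105591 = \frac{54277242449}{304478}$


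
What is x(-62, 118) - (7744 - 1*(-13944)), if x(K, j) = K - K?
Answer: -21688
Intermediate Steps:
x(K, j) = 0
x(-62, 118) - (7744 - 1*(-13944)) = 0 - (7744 - 1*(-13944)) = 0 - (7744 + 13944) = 0 - 1*21688 = 0 - 21688 = -21688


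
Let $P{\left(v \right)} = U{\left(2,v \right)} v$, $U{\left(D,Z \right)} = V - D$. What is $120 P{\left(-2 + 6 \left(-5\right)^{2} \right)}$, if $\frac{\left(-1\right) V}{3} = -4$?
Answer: $177600$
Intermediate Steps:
$V = 12$ ($V = \left(-3\right) \left(-4\right) = 12$)
$U{\left(D,Z \right)} = 12 - D$
$P{\left(v \right)} = 10 v$ ($P{\left(v \right)} = \left(12 - 2\right) v = 10 v$)
$120 P{\left(-2 + 6 \left(-5\right)^{2} \right)} = 120 \cdot 10 \left(-2 + 6 \left(-5\right)^{2}\right) = 120 \cdot 10 \left(-2 + 6 \cdot 25\right) = 120 \cdot 10 \left(-2 + 150\right) = 120 \cdot 10 \cdot 148 = 120 \cdot 1480 = 177600$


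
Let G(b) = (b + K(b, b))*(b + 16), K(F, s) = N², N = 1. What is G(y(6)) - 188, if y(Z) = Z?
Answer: -34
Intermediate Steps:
K(F, s) = 1 (K(F, s) = 1² = 1)
G(b) = (1 + b)*(16 + b) (G(b) = (b + 1)*(b + 16) = (1 + b)*(16 + b))
G(y(6)) - 188 = (16 + 6² + 17*6) - 188 = (16 + 36 + 102) - 188 = 154 - 188 = -34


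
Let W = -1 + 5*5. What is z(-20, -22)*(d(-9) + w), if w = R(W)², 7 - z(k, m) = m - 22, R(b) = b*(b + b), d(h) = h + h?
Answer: 67681386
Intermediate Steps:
W = 24 (W = -1 + 25 = 24)
d(h) = 2*h
R(b) = 2*b² (R(b) = b*(2*b) = 2*b²)
z(k, m) = 29 - m (z(k, m) = 7 - (m - 22) = 7 - (-22 + m) = 7 + (22 - m) = 29 - m)
w = 1327104 (w = (2*24²)² = (2*576)² = 1152² = 1327104)
z(-20, -22)*(d(-9) + w) = (29 - 1*(-22))*(2*(-9) + 1327104) = (29 + 22)*(-18 + 1327104) = 51*1327086 = 67681386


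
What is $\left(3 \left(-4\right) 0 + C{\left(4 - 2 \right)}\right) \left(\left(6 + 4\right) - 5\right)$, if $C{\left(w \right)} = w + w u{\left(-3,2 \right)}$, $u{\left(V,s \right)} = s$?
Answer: $30$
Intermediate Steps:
$C{\left(w \right)} = 3 w$ ($C{\left(w \right)} = w + w 2 = w + 2 w = 3 w$)
$\left(3 \left(-4\right) 0 + C{\left(4 - 2 \right)}\right) \left(\left(6 + 4\right) - 5\right) = \left(3 \left(-4\right) 0 + 3 \left(4 - 2\right)\right) \left(\left(6 + 4\right) - 5\right) = \left(\left(-12\right) 0 + 3 \cdot 2\right) \left(10 - 5\right) = \left(0 + 6\right) 5 = 6 \cdot 5 = 30$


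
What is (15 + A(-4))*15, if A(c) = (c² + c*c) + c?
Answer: 645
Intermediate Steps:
A(c) = c + 2*c² (A(c) = (c² + c²) + c = 2*c² + c = c + 2*c²)
(15 + A(-4))*15 = (15 - 4*(1 + 2*(-4)))*15 = (15 - 4*(1 - 8))*15 = (15 - 4*(-7))*15 = (15 + 28)*15 = 43*15 = 645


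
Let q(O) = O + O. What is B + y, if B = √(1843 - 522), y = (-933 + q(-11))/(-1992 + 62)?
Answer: 191/386 + √1321 ≈ 36.840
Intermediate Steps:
q(O) = 2*O
y = 191/386 (y = (-933 + 2*(-11))/(-1992 + 62) = (-933 - 22)/(-1930) = -955*(-1/1930) = 191/386 ≈ 0.49482)
B = √1321 ≈ 36.346
B + y = √1321 + 191/386 = 191/386 + √1321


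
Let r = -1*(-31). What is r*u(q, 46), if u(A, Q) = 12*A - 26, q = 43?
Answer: 15190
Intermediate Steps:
u(A, Q) = -26 + 12*A
r = 31
r*u(q, 46) = 31*(-26 + 12*43) = 31*(-26 + 516) = 31*490 = 15190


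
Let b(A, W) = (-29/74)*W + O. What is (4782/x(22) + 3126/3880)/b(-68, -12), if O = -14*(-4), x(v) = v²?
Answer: 92810541/527226040 ≈ 0.17604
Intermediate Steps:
O = 56
b(A, W) = 56 - 29*W/74 (b(A, W) = (-29/74)*W + 56 = (-29*1/74)*W + 56 = -29*W/74 + 56 = 56 - 29*W/74)
(4782/x(22) + 3126/3880)/b(-68, -12) = (4782/(22²) + 3126/3880)/(56 - 29/74*(-12)) = (4782/484 + 3126*(1/3880))/(56 + 174/37) = (4782*(1/484) + 1563/1940)/(2246/37) = (2391/242 + 1563/1940)*(37/2246) = (2508393/234740)*(37/2246) = 92810541/527226040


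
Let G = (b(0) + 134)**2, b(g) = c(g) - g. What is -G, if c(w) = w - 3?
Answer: -17161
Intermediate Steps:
c(w) = -3 + w
b(g) = -3 (b(g) = (-3 + g) - g = -3)
G = 17161 (G = (-3 + 134)**2 = 131**2 = 17161)
-G = -1*17161 = -17161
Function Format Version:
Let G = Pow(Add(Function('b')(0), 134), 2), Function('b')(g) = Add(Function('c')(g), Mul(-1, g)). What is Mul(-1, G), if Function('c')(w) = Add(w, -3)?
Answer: -17161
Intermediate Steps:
Function('c')(w) = Add(-3, w)
Function('b')(g) = -3 (Function('b')(g) = Add(Add(-3, g), Mul(-1, g)) = -3)
G = 17161 (G = Pow(Add(-3, 134), 2) = Pow(131, 2) = 17161)
Mul(-1, G) = Mul(-1, 17161) = -17161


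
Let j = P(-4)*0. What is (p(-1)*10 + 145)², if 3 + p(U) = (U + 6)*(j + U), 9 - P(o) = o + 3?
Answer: 4225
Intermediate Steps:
P(o) = 6 - o (P(o) = 9 - (o + 3) = 9 - (3 + o) = 9 + (-3 - o) = 6 - o)
j = 0 (j = (6 - 1*(-4))*0 = (6 + 4)*0 = 10*0 = 0)
p(U) = -3 + U*(6 + U) (p(U) = -3 + (U + 6)*(0 + U) = -3 + (6 + U)*U = -3 + U*(6 + U))
(p(-1)*10 + 145)² = ((-3 + (-1)² + 6*(-1))*10 + 145)² = ((-3 + 1 - 6)*10 + 145)² = (-8*10 + 145)² = (-80 + 145)² = 65² = 4225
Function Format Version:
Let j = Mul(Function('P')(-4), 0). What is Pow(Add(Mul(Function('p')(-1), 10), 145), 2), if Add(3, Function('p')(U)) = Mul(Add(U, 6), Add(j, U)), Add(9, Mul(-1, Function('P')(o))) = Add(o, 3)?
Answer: 4225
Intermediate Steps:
Function('P')(o) = Add(6, Mul(-1, o)) (Function('P')(o) = Add(9, Mul(-1, Add(o, 3))) = Add(9, Mul(-1, Add(3, o))) = Add(9, Add(-3, Mul(-1, o))) = Add(6, Mul(-1, o)))
j = 0 (j = Mul(Add(6, Mul(-1, -4)), 0) = Mul(Add(6, 4), 0) = Mul(10, 0) = 0)
Function('p')(U) = Add(-3, Mul(U, Add(6, U))) (Function('p')(U) = Add(-3, Mul(Add(U, 6), Add(0, U))) = Add(-3, Mul(Add(6, U), U)) = Add(-3, Mul(U, Add(6, U))))
Pow(Add(Mul(Function('p')(-1), 10), 145), 2) = Pow(Add(Mul(Add(-3, Pow(-1, 2), Mul(6, -1)), 10), 145), 2) = Pow(Add(Mul(Add(-3, 1, -6), 10), 145), 2) = Pow(Add(Mul(-8, 10), 145), 2) = Pow(Add(-80, 145), 2) = Pow(65, 2) = 4225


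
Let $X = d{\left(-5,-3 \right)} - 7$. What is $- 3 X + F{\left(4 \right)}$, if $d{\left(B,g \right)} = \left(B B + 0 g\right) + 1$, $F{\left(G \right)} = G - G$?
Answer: $-57$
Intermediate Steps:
$F{\left(G \right)} = 0$
$d{\left(B,g \right)} = 1 + B^{2}$ ($d{\left(B,g \right)} = \left(B^{2} + 0\right) + 1 = B^{2} + 1 = 1 + B^{2}$)
$X = 19$ ($X = \left(1 + \left(-5\right)^{2}\right) - 7 = \left(1 + 25\right) - 7 = 26 - 7 = 19$)
$- 3 X + F{\left(4 \right)} = \left(-3\right) 19 + 0 = -57 + 0 = -57$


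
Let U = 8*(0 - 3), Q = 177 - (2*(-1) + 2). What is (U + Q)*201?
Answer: 30753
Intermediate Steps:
Q = 177 (Q = 177 - (-2 + 2) = 177 - 1*0 = 177 + 0 = 177)
U = -24 (U = 8*(-3) = -24)
(U + Q)*201 = (-24 + 177)*201 = 153*201 = 30753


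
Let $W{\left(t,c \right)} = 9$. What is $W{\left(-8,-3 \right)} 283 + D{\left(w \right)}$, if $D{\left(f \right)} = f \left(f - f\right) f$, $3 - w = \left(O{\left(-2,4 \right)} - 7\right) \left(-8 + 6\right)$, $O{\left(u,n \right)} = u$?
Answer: $2547$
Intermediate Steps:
$w = -15$ ($w = 3 - \left(-2 - 7\right) \left(-8 + 6\right) = 3 - \left(-9\right) \left(-2\right) = 3 - 18 = -15$)
$D{\left(f \right)} = 0$ ($D{\left(f \right)} = f 0 f = 0 f = 0$)
$W{\left(-8,-3 \right)} 283 + D{\left(w \right)} = 9 \cdot 283 + 0 = 2547 + 0 = 2547$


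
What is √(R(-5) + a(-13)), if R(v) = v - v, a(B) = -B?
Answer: √13 ≈ 3.6056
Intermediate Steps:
R(v) = 0
√(R(-5) + a(-13)) = √(0 - 1*(-13)) = √(0 + 13) = √13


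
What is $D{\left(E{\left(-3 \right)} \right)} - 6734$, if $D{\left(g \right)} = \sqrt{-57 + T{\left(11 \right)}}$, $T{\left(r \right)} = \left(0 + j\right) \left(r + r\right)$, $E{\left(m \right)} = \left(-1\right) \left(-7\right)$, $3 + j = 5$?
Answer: $-6734 + i \sqrt{13} \approx -6734.0 + 3.6056 i$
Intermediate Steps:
$j = 2$ ($j = -3 + 5 = 2$)
$E{\left(m \right)} = 7$
$T{\left(r \right)} = 4 r$ ($T{\left(r \right)} = \left(0 + 2\right) \left(r + r\right) = 2 \cdot 2 r = 4 r$)
$D{\left(g \right)} = i \sqrt{13}$ ($D{\left(g \right)} = \sqrt{-57 + 4 \cdot 11} = \sqrt{-57 + 44} = \sqrt{-13} = i \sqrt{13}$)
$D{\left(E{\left(-3 \right)} \right)} - 6734 = i \sqrt{13} - 6734 = -6734 + i \sqrt{13}$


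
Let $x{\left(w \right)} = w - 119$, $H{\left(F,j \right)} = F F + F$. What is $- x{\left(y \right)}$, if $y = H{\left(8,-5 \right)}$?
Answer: $47$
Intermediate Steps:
$H{\left(F,j \right)} = F + F^{2}$ ($H{\left(F,j \right)} = F^{2} + F = F + F^{2}$)
$y = 72$ ($y = 8 \left(1 + 8\right) = 8 \cdot 9 = 72$)
$x{\left(w \right)} = -119 + w$
$- x{\left(y \right)} = - (-119 + 72) = \left(-1\right) \left(-47\right) = 47$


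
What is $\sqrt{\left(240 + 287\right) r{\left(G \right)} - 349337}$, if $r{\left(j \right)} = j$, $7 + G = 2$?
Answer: $6 i \sqrt{9777} \approx 593.27 i$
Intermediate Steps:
$G = -5$ ($G = -7 + 2 = -5$)
$\sqrt{\left(240 + 287\right) r{\left(G \right)} - 349337} = \sqrt{\left(240 + 287\right) \left(-5\right) - 349337} = \sqrt{527 \left(-5\right) - 349337} = \sqrt{-2635 - 349337} = \sqrt{-351972} = 6 i \sqrt{9777}$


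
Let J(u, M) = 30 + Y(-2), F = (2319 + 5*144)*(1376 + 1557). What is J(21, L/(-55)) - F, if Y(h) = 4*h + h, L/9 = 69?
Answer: -8913367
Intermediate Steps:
L = 621 (L = 9*69 = 621)
F = 8913387 (F = (2319 + 720)*2933 = 3039*2933 = 8913387)
Y(h) = 5*h
J(u, M) = 20 (J(u, M) = 30 + 5*(-2) = 30 - 10 = 20)
J(21, L/(-55)) - F = 20 - 1*8913387 = 20 - 8913387 = -8913367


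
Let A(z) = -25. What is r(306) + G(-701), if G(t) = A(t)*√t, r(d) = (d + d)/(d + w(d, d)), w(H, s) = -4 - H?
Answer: -153 - 25*I*√701 ≈ -153.0 - 661.91*I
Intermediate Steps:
r(d) = -d/2 (r(d) = (d + d)/(d + (-4 - d)) = (2*d)/(-4) = (2*d)*(-¼) = -d/2)
G(t) = -25*√t
r(306) + G(-701) = -½*306 - 25*I*√701 = -153 - 25*I*√701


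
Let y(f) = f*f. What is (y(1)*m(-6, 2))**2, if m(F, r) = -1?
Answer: 1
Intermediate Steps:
y(f) = f**2
(y(1)*m(-6, 2))**2 = (1**2*(-1))**2 = (1*(-1))**2 = (-1)**2 = 1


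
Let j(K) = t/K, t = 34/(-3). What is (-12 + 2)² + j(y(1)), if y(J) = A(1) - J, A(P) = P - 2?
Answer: 317/3 ≈ 105.67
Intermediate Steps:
A(P) = -2 + P
t = -34/3 (t = 34*(-⅓) = -34/3 ≈ -11.333)
y(J) = -1 - J (y(J) = (-2 + 1) - J = -1 - J)
j(K) = -34/(3*K)
(-12 + 2)² + j(y(1)) = (-12 + 2)² - 34/(3*(-1 - 1*1)) = (-10)² - 34/(3*(-1 - 1)) = 100 - 34/3/(-2) = 100 - 34/3*(-½) = 100 + 17/3 = 317/3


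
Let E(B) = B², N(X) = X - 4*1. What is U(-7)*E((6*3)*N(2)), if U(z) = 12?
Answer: 15552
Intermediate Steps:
N(X) = -4 + X (N(X) = X - 4 = -4 + X)
U(-7)*E((6*3)*N(2)) = 12*((6*3)*(-4 + 2))² = 12*(18*(-2))² = 12*(-36)² = 12*1296 = 15552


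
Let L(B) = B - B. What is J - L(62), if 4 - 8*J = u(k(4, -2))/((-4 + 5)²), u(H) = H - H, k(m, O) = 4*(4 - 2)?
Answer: ½ ≈ 0.50000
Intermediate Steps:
k(m, O) = 8 (k(m, O) = 4*2 = 8)
u(H) = 0
L(B) = 0
J = ½ (J = ½ - 0/((-4 + 5)²) = ½ - 0/(1²) = ½ - 0/1 = ½ - 0 = ½ - ⅛*0 = ½ + 0 = ½ ≈ 0.50000)
J - L(62) = ½ - 1*0 = ½ + 0 = ½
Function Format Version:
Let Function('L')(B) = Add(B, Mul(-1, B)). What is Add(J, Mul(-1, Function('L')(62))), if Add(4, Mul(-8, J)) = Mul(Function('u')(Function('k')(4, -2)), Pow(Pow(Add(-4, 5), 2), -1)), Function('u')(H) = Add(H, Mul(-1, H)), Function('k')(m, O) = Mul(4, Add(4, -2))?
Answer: Rational(1, 2) ≈ 0.50000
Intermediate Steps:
Function('k')(m, O) = 8 (Function('k')(m, O) = Mul(4, 2) = 8)
Function('u')(H) = 0
Function('L')(B) = 0
J = Rational(1, 2) (J = Add(Rational(1, 2), Mul(Rational(-1, 8), Mul(0, Pow(Pow(Add(-4, 5), 2), -1)))) = Add(Rational(1, 2), Mul(Rational(-1, 8), Mul(0, Pow(Pow(1, 2), -1)))) = Add(Rational(1, 2), Mul(Rational(-1, 8), Mul(0, Pow(1, -1)))) = Add(Rational(1, 2), Mul(Rational(-1, 8), Mul(0, 1))) = Add(Rational(1, 2), Mul(Rational(-1, 8), 0)) = Add(Rational(1, 2), 0) = Rational(1, 2) ≈ 0.50000)
Add(J, Mul(-1, Function('L')(62))) = Add(Rational(1, 2), Mul(-1, 0)) = Add(Rational(1, 2), 0) = Rational(1, 2)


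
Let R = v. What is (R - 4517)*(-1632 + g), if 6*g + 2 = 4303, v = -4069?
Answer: 7857621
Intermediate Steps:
R = -4069
g = 4301/6 (g = -1/3 + (1/6)*4303 = -1/3 + 4303/6 = 4301/6 ≈ 716.83)
(R - 4517)*(-1632 + g) = (-4069 - 4517)*(-1632 + 4301/6) = -8586*(-5491/6) = 7857621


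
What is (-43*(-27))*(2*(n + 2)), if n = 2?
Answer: 9288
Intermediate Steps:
(-43*(-27))*(2*(n + 2)) = (-43*(-27))*(2*(2 + 2)) = 1161*(2*4) = 1161*8 = 9288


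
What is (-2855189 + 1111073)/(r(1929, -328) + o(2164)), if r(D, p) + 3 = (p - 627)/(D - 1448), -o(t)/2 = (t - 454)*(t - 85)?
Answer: 38132718/155454499 ≈ 0.24530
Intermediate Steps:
o(t) = -2*(-454 + t)*(-85 + t) (o(t) = -2*(t - 454)*(t - 85) = -2*(-454 + t)*(-85 + t))
r(D, p) = -3 + (-627 + p)/(-1448 + D) (r(D, p) = -3 + (p - 627)/(D - 1448) = -3 + (-627 + p)/(-1448 + D))
(-2855189 + 1111073)/(r(1929, -328) + o(2164)) = (-2855189 + 1111073)/((3717 - 328 - 3*1929)/(-1448 + 1929) + (-77180 - 2*2164² + 1078*2164)) = -1744116/((3717 - 328 - 5787)/481 + (-77180 - 2*4682896 + 2332792)) = -1744116/((1/481)*(-2398) + (-77180 - 9365792 + 2332792)) = -1744116/(-2398/481 - 7110180) = -1744116/(-3419998978/481) = -1744116*(-481/3419998978) = 38132718/155454499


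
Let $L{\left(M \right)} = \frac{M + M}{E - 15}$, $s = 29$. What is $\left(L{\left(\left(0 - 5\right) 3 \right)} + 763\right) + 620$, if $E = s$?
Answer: $\frac{9666}{7} \approx 1380.9$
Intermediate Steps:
$E = 29$
$L{\left(M \right)} = \frac{M}{7}$ ($L{\left(M \right)} = \frac{M + M}{29 - 15} = \frac{2 M}{14} = 2 M \frac{1}{14} = \frac{M}{7}$)
$\left(L{\left(\left(0 - 5\right) 3 \right)} + 763\right) + 620 = \left(\frac{\left(0 - 5\right) 3}{7} + 763\right) + 620 = \left(\frac{\left(-5\right) 3}{7} + 763\right) + 620 = \left(\frac{1}{7} \left(-15\right) + 763\right) + 620 = \left(- \frac{15}{7} + 763\right) + 620 = \frac{5326}{7} + 620 = \frac{9666}{7}$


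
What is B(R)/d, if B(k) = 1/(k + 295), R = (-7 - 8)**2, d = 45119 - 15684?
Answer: 1/15306200 ≈ 6.5333e-8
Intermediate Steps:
d = 29435
R = 225 (R = (-15)**2 = 225)
B(k) = 1/(295 + k)
B(R)/d = 1/((295 + 225)*29435) = (1/29435)/520 = (1/520)*(1/29435) = 1/15306200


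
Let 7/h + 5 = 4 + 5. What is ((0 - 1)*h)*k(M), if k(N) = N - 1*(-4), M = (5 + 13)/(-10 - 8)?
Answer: -21/4 ≈ -5.2500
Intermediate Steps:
h = 7/4 (h = 7/(-5 + (4 + 5)) = 7/(-5 + 9) = 7/4 ≈ 1.7500)
M = -1 (M = 18/(-18) = 18*(-1/18) = -1)
k(N) = 4 + N (k(N) = N + 4 = 4 + N)
((0 - 1)*h)*k(M) = ((0 - 1)*(7/4))*(4 - 1) = -1*7/4*3 = -7/4*3 = -21/4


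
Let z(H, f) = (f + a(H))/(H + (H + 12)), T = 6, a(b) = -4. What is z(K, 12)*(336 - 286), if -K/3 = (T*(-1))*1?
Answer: 25/3 ≈ 8.3333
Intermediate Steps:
K = 18 (K = -3*6*(-1) = -(-18) = -3*(-6) = 18)
z(H, f) = (-4 + f)/(12 + 2*H) (z(H, f) = (f - 4)/(H + (H + 12)) = (-4 + f)/(H + (12 + H)) = (-4 + f)/(12 + 2*H))
z(K, 12)*(336 - 286) = ((-4 + 12)/(2*(6 + 18)))*(336 - 286) = ((½)*8/24)*50 = ((½)*(1/24)*8)*50 = (⅙)*50 = 25/3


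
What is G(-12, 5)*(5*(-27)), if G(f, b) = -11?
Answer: 1485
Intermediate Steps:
G(-12, 5)*(5*(-27)) = -55*(-27) = -11*(-135) = 1485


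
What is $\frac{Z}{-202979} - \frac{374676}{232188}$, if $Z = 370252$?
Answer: $- \frac{13501619265}{3927440671} \approx -3.4378$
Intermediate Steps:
$\frac{Z}{-202979} - \frac{374676}{232188} = \frac{370252}{-202979} - \frac{374676}{232188} = 370252 \left(- \frac{1}{202979}\right) - \frac{31223}{19349} = - \frac{370252}{202979} - \frac{31223}{19349} = - \frac{13501619265}{3927440671}$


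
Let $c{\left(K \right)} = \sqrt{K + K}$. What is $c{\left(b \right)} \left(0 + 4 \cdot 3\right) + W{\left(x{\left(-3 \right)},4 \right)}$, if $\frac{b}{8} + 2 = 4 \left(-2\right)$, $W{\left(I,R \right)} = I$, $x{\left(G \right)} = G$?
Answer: $-3 + 48 i \sqrt{10} \approx -3.0 + 151.79 i$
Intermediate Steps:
$b = -80$ ($b = -16 + 8 \cdot 4 \left(-2\right) = -16 + 8 \left(-8\right) = -16 - 64 = -80$)
$c{\left(K \right)} = \sqrt{2} \sqrt{K}$ ($c{\left(K \right)} = \sqrt{2 K} = \sqrt{2} \sqrt{K}$)
$c{\left(b \right)} \left(0 + 4 \cdot 3\right) + W{\left(x{\left(-3 \right)},4 \right)} = \sqrt{2} \sqrt{-80} \left(0 + 4 \cdot 3\right) - 3 = \sqrt{2} \cdot 4 i \sqrt{5} \left(0 + 12\right) - 3 = 4 i \sqrt{10} \cdot 12 - 3 = 48 i \sqrt{10} - 3 = -3 + 48 i \sqrt{10}$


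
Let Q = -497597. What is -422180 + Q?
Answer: -919777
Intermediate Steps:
-422180 + Q = -422180 - 497597 = -919777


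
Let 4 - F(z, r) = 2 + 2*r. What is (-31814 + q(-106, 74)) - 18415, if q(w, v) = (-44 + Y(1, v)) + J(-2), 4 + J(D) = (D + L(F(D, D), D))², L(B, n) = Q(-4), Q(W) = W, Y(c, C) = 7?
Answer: -50234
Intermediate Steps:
F(z, r) = 2 - 2*r (F(z, r) = 4 - (2 + 2*r) = 4 + (-2 - 2*r) = 2 - 2*r)
L(B, n) = -4
J(D) = -4 + (-4 + D)² (J(D) = -4 + (D - 4)² = -4 + (-4 + D)²)
q(w, v) = -5 (q(w, v) = (-44 + 7) + (-4 + (-4 - 2)²) = -37 + (-4 + (-6)²) = -37 + (-4 + 36) = -37 + 32 = -5)
(-31814 + q(-106, 74)) - 18415 = (-31814 - 5) - 18415 = -31819 - 18415 = -50234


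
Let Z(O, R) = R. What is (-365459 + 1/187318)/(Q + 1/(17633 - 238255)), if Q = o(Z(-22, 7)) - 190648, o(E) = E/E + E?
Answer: 1078795075419553/562748470241197 ≈ 1.9170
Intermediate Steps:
o(E) = 1 + E
Q = -190640 (Q = (1 + 7) - 190648 = 8 - 190648 = -190640)
(-365459 + 1/187318)/(Q + 1/(17633 - 238255)) = (-365459 + 1/187318)/(-190640 + 1/(17633 - 238255)) = (-365459 + 1/187318)/(-190640 + 1/(-220622)) = -68457048961/(187318*(-190640 - 1/220622)) = -68457048961/(187318*(-42059378081/220622)) = -68457048961/187318*(-220622/42059378081) = 1078795075419553/562748470241197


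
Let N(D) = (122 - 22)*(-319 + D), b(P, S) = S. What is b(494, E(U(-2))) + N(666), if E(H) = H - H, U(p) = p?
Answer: 34700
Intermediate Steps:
E(H) = 0
N(D) = -31900 + 100*D (N(D) = 100*(-319 + D) = -31900 + 100*D)
b(494, E(U(-2))) + N(666) = 0 + (-31900 + 100*666) = 0 + (-31900 + 66600) = 0 + 34700 = 34700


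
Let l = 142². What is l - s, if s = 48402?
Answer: -28238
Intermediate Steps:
l = 20164
l - s = 20164 - 1*48402 = 20164 - 48402 = -28238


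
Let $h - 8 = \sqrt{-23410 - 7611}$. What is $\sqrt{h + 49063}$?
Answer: $\sqrt{49071 + i \sqrt{31021}} \approx 221.52 + 0.3975 i$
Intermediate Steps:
$h = 8 + i \sqrt{31021}$ ($h = 8 + \sqrt{-23410 - 7611} = 8 + \sqrt{-31021} = 8 + i \sqrt{31021} \approx 8.0 + 176.13 i$)
$\sqrt{h + 49063} = \sqrt{\left(8 + i \sqrt{31021}\right) + 49063} = \sqrt{49071 + i \sqrt{31021}}$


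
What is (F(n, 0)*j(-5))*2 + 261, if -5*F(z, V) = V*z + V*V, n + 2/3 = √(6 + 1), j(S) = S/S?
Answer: 261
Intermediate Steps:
j(S) = 1
n = -⅔ + √7 (n = -⅔ + √(6 + 1) = -⅔ + √7 ≈ 1.9791)
F(z, V) = -V²/5 - V*z/5 (F(z, V) = -(V*z + V*V)/5 = -(V*z + V²)/5 = -(V² + V*z)/5 = -V²/5 - V*z/5)
(F(n, 0)*j(-5))*2 + 261 = (-⅕*0*(0 + (-⅔ + √7))*1)*2 + 261 = (-⅕*0*(-⅔ + √7)*1)*2 + 261 = (0*1)*2 + 261 = 0*2 + 261 = 0 + 261 = 261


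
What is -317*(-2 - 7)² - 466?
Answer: -26143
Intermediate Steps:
-317*(-2 - 7)² - 466 = -317*(-9)² - 466 = -317*81 - 466 = -25677 - 466 = -26143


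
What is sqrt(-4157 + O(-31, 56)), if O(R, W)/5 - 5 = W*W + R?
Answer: sqrt(11393) ≈ 106.74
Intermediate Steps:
O(R, W) = 25 + 5*R + 5*W**2 (O(R, W) = 25 + 5*(W*W + R) = 25 + 5*(W**2 + R) = 25 + 5*(R + W**2) = 25 + (5*R + 5*W**2) = 25 + 5*R + 5*W**2)
sqrt(-4157 + O(-31, 56)) = sqrt(-4157 + (25 + 5*(-31) + 5*56**2)) = sqrt(-4157 + (25 - 155 + 5*3136)) = sqrt(-4157 + (25 - 155 + 15680)) = sqrt(-4157 + 15550) = sqrt(11393)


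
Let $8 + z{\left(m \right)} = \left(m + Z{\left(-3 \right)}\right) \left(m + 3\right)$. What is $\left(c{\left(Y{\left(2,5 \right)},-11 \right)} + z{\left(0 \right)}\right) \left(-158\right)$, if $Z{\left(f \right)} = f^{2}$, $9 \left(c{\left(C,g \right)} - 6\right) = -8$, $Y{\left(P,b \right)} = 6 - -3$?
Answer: $- \frac{34286}{9} \approx -3809.6$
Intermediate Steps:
$Y{\left(P,b \right)} = 9$ ($Y{\left(P,b \right)} = 6 + 3 = 9$)
$c{\left(C,g \right)} = \frac{46}{9}$ ($c{\left(C,g \right)} = 6 + \frac{1}{9} \left(-8\right) = 6 - \frac{8}{9} = \frac{46}{9}$)
$z{\left(m \right)} = -8 + \left(3 + m\right) \left(9 + m\right)$ ($z{\left(m \right)} = -8 + \left(m + \left(-3\right)^{2}\right) \left(m + 3\right) = -8 + \left(m + 9\right) \left(3 + m\right) = -8 + \left(9 + m\right) \left(3 + m\right) = -8 + \left(3 + m\right) \left(9 + m\right)$)
$\left(c{\left(Y{\left(2,5 \right)},-11 \right)} + z{\left(0 \right)}\right) \left(-158\right) = \left(\frac{46}{9} + \left(19 + 0^{2} + 12 \cdot 0\right)\right) \left(-158\right) = \left(\frac{46}{9} + \left(19 + 0 + 0\right)\right) \left(-158\right) = \left(\frac{46}{9} + 19\right) \left(-158\right) = \frac{217}{9} \left(-158\right) = - \frac{34286}{9}$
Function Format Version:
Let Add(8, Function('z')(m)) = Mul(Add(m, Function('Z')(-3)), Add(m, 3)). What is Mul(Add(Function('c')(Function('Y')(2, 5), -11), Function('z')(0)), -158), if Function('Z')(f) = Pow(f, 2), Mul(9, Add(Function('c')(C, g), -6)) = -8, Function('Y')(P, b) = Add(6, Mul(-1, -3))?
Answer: Rational(-34286, 9) ≈ -3809.6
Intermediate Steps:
Function('Y')(P, b) = 9 (Function('Y')(P, b) = Add(6, 3) = 9)
Function('c')(C, g) = Rational(46, 9) (Function('c')(C, g) = Add(6, Mul(Rational(1, 9), -8)) = Add(6, Rational(-8, 9)) = Rational(46, 9))
Function('z')(m) = Add(-8, Mul(Add(3, m), Add(9, m))) (Function('z')(m) = Add(-8, Mul(Add(m, Pow(-3, 2)), Add(m, 3))) = Add(-8, Mul(Add(m, 9), Add(3, m))) = Add(-8, Mul(Add(9, m), Add(3, m))) = Add(-8, Mul(Add(3, m), Add(9, m))))
Mul(Add(Function('c')(Function('Y')(2, 5), -11), Function('z')(0)), -158) = Mul(Add(Rational(46, 9), Add(19, Pow(0, 2), Mul(12, 0))), -158) = Mul(Add(Rational(46, 9), Add(19, 0, 0)), -158) = Mul(Add(Rational(46, 9), 19), -158) = Mul(Rational(217, 9), -158) = Rational(-34286, 9)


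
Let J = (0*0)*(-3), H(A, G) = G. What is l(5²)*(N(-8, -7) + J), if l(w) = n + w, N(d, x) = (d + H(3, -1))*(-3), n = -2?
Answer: 621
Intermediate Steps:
N(d, x) = 3 - 3*d (N(d, x) = (d - 1)*(-3) = (-1 + d)*(-3) = 3 - 3*d)
l(w) = -2 + w
J = 0 (J = 0*(-3) = 0)
l(5²)*(N(-8, -7) + J) = (-2 + 5²)*((3 - 3*(-8)) + 0) = (-2 + 25)*((3 + 24) + 0) = 23*(27 + 0) = 23*27 = 621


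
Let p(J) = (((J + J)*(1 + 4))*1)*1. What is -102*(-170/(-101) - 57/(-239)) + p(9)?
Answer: -2558964/24139 ≈ -106.01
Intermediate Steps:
p(J) = 10*J (p(J) = (((2*J)*5)*1)*1 = ((10*J)*1)*1 = (10*J)*1 = 10*J)
-102*(-170/(-101) - 57/(-239)) + p(9) = -102*(-170/(-101) - 57/(-239)) + 10*9 = -102*(-170*(-1/101) - 57*(-1/239)) + 90 = -102*(170/101 + 57/239) + 90 = -102*46387/24139 + 90 = -4731474/24139 + 90 = -2558964/24139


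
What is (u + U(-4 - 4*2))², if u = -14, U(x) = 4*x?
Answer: 3844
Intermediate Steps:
(u + U(-4 - 4*2))² = (-14 + 4*(-4 - 4*2))² = (-14 + 4*(-4 - 8))² = (-14 + 4*(-12))² = (-14 - 48)² = (-62)² = 3844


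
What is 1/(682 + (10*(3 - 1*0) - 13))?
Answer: 1/699 ≈ 0.0014306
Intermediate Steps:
1/(682 + (10*(3 - 1*0) - 13)) = 1/(682 + (10*(3 + 0) - 13)) = 1/(682 + (10*3 - 13)) = 1/(682 + (30 - 13)) = 1/(682 + 17) = 1/699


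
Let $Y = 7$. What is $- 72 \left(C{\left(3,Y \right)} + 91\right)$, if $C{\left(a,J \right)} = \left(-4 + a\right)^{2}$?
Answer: $-6624$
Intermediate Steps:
$- 72 \left(C{\left(3,Y \right)} + 91\right) = - 72 \left(\left(-4 + 3\right)^{2} + 91\right) = - 72 \left(\left(-1\right)^{2} + 91\right) = - 72 \left(1 + 91\right) = \left(-72\right) 92 = -6624$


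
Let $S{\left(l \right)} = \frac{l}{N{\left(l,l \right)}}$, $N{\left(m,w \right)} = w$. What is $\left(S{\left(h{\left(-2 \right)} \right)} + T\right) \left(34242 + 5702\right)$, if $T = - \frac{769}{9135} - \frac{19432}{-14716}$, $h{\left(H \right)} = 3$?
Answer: $\frac{3002045004736}{33607665} \approx 89326.0$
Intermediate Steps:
$S{\left(l \right)} = 1$ ($S{\left(l \right)} = \frac{l}{l} = 1$)
$T = \frac{41548679}{33607665}$ ($T = \left(-769\right) \frac{1}{9135} - - \frac{4858}{3679} = - \frac{769}{9135} + \frac{4858}{3679} = \frac{41548679}{33607665} \approx 1.2363$)
$\left(S{\left(h{\left(-2 \right)} \right)} + T\right) \left(34242 + 5702\right) = \left(1 + \frac{41548679}{33607665}\right) \left(34242 + 5702\right) = \frac{75156344}{33607665} \cdot 39944 = \frac{3002045004736}{33607665}$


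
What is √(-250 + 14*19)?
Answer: 4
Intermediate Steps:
√(-250 + 14*19) = √(-250 + 266) = √16 = 4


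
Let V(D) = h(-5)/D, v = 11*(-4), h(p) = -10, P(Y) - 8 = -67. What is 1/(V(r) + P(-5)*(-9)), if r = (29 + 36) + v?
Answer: 21/11141 ≈ 0.0018849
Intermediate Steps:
P(Y) = -59 (P(Y) = 8 - 67 = -59)
v = -44
r = 21 (r = (29 + 36) - 44 = 65 - 44 = 21)
V(D) = -10/D
1/(V(r) + P(-5)*(-9)) = 1/(-10/21 - 59*(-9)) = 1/(-10*1/21 + 531) = 1/(-10/21 + 531) = 1/(11141/21) = 21/11141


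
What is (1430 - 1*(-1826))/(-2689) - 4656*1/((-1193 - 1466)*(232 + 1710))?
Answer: -8400370592/6942699521 ≈ -1.2100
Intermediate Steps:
(1430 - 1*(-1826))/(-2689) - 4656*1/((-1193 - 1466)*(232 + 1710)) = (1430 + 1826)*(-1/2689) - 4656/(1942*(-2659)) = 3256*(-1/2689) - 4656/(-5163778) = -3256/2689 - 4656*(-1/5163778) = -3256/2689 + 2328/2581889 = -8400370592/6942699521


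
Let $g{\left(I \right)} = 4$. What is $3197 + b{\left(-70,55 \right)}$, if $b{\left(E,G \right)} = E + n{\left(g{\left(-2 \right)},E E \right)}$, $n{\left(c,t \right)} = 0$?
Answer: $3127$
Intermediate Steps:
$b{\left(E,G \right)} = E$ ($b{\left(E,G \right)} = E + 0 = E$)
$3197 + b{\left(-70,55 \right)} = 3197 - 70 = 3127$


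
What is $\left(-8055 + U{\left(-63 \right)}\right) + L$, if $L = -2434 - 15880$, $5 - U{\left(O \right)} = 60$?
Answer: $-26424$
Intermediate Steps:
$U{\left(O \right)} = -55$ ($U{\left(O \right)} = 5 - 60 = -55$)
$L = -18314$ ($L = -2434 - 15880 = -18314$)
$\left(-8055 + U{\left(-63 \right)}\right) + L = \left(-8055 - 55\right) - 18314 = -8110 - 18314 = -26424$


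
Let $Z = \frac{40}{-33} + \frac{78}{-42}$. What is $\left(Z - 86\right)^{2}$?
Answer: $\frac{423330625}{53361} \approx 7933.3$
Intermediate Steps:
$Z = - \frac{709}{231}$ ($Z = 40 \left(- \frac{1}{33}\right) + 78 \left(- \frac{1}{42}\right) = - \frac{40}{33} - \frac{13}{7} = - \frac{709}{231} \approx -3.0693$)
$\left(Z - 86\right)^{2} = \left(- \frac{709}{231} - 86\right)^{2} = \left(- \frac{20575}{231}\right)^{2} = \frac{423330625}{53361}$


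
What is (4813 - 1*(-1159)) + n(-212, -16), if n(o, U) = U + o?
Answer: 5744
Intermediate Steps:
(4813 - 1*(-1159)) + n(-212, -16) = (4813 - 1*(-1159)) + (-16 - 212) = (4813 + 1159) - 228 = 5972 - 228 = 5744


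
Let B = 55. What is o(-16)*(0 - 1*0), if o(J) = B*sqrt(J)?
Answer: 0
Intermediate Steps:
o(J) = 55*sqrt(J)
o(-16)*(0 - 1*0) = (55*sqrt(-16))*(0 - 1*0) = (55*(4*I))*(0 + 0) = (220*I)*0 = 0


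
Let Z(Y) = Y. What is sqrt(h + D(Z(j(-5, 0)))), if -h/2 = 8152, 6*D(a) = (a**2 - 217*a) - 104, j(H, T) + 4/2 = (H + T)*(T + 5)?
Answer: I*sqrt(137010)/3 ≈ 123.38*I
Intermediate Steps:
j(H, T) = -2 + (5 + T)*(H + T) (j(H, T) = -2 + (H + T)*(T + 5) = -2 + (H + T)*(5 + T) = -2 + (5 + T)*(H + T))
D(a) = -52/3 - 217*a/6 + a**2/6 (D(a) = ((a**2 - 217*a) - 104)/6 = (-104 + a**2 - 217*a)/6 = -52/3 - 217*a/6 + a**2/6)
h = -16304 (h = -2*8152 = -16304)
sqrt(h + D(Z(j(-5, 0)))) = sqrt(-16304 + (-52/3 - 217*(-2 + 0**2 + 5*(-5) + 5*0 - 5*0)/6 + (-2 + 0**2 + 5*(-5) + 5*0 - 5*0)**2/6)) = sqrt(-16304 + (-52/3 - 217*(-2 + 0 - 25 + 0 + 0)/6 + (-2 + 0 - 25 + 0 + 0)**2/6)) = sqrt(-16304 + (-52/3 - 217/6*(-27) + (1/6)*(-27)**2)) = sqrt(-16304 + (-52/3 + 1953/2 + (1/6)*729)) = sqrt(-16304 + (-52/3 + 1953/2 + 243/2)) = sqrt(-16304 + 3242/3) = sqrt(-45670/3) = I*sqrt(137010)/3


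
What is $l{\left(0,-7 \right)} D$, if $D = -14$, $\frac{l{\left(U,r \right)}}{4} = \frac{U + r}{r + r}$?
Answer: $-28$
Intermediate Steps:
$l{\left(U,r \right)} = \frac{2 \left(U + r\right)}{r}$ ($l{\left(U,r \right)} = 4 \frac{U + r}{r + r} = 4 \frac{U + r}{2 r} = \frac{2 \left(U + r\right)}{r}$)
$l{\left(0,-7 \right)} D = \left(2 + 2 \cdot 0 \frac{1}{-7}\right) \left(-14\right) = \left(2 + 2 \cdot 0 \left(- \frac{1}{7}\right)\right) \left(-14\right) = \left(2 + 0\right) \left(-14\right) = 2 \left(-14\right) = -28$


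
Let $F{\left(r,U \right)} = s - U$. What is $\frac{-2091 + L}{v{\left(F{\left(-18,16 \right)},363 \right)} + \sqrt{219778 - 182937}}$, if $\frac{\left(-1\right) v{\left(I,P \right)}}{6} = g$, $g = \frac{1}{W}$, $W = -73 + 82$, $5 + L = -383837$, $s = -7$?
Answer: $- \frac{2315598}{331565} - \frac{3473397 \sqrt{36841}}{331565} \approx -2017.7$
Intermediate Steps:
$F{\left(r,U \right)} = -7 - U$
$L = -383842$ ($L = -5 - 383837 = -383842$)
$W = 9$
$g = \frac{1}{9} \approx 0.11111$
$v{\left(I,P \right)} = - \frac{2}{3}$ ($v{\left(I,P \right)} = \left(-6\right) \frac{1}{9} = - \frac{2}{3}$)
$\frac{-2091 + L}{v{\left(F{\left(-18,16 \right)},363 \right)} + \sqrt{219778 - 182937}} = \frac{-2091 - 383842}{- \frac{2}{3} + \sqrt{219778 - 182937}} = - \frac{385933}{- \frac{2}{3} + \sqrt{36841}}$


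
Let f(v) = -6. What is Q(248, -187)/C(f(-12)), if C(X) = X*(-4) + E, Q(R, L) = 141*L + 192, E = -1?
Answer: -26175/23 ≈ -1138.0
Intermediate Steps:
Q(R, L) = 192 + 141*L
C(X) = -1 - 4*X (C(X) = X*(-4) - 1 = -4*X - 1 = -1 - 4*X)
Q(248, -187)/C(f(-12)) = (192 + 141*(-187))/(-1 - 4*(-6)) = (192 - 26367)/(-1 + 24) = -26175/23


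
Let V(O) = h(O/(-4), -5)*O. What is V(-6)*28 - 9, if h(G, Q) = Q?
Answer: 831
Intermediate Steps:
V(O) = -5*O
V(-6)*28 - 9 = -5*(-6)*28 - 9 = 30*28 - 9 = 840 - 9 = 831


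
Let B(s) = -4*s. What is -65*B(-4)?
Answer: -1040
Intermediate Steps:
-65*B(-4) = -(-260)*(-4) = -65*16 = -1040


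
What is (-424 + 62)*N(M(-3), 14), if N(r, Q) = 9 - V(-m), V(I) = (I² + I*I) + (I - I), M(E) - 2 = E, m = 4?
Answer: 8326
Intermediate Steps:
M(E) = 2 + E
V(I) = 2*I² (V(I) = (I² + I²) + 0 = 2*I² + 0 = 2*I²)
N(r, Q) = -23 (N(r, Q) = 9 - 2*(-1*4)² = 9 - 2*(-4)² = 9 - 2*16 = 9 - 1*32 = 9 - 32 = -23)
(-424 + 62)*N(M(-3), 14) = (-424 + 62)*(-23) = -362*(-23) = 8326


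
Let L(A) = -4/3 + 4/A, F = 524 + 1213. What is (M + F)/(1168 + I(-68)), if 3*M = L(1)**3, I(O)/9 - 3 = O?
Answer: 141209/47223 ≈ 2.9903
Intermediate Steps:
I(O) = 27 + 9*O
F = 1737
L(A) = -4/3 + 4/A (L(A) = -4*1/3 + 4/A = -4/3 + 4/A)
M = 512/81 (M = (-4/3 + 4/1)**3/3 = (-4/3 + 4*1)**3/3 = (-4/3 + 4)**3/3 = (8/3)**3/3 = (1/3)*(512/27) = 512/81 ≈ 6.3210)
(M + F)/(1168 + I(-68)) = (512/81 + 1737)/(1168 + (27 + 9*(-68))) = 141209/(81*(1168 + (27 - 612))) = 141209/(81*(1168 - 585)) = (141209/81)/583 = (141209/81)*(1/583) = 141209/47223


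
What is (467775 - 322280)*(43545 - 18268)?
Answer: 3677677115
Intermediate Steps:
(467775 - 322280)*(43545 - 18268) = 145495*25277 = 3677677115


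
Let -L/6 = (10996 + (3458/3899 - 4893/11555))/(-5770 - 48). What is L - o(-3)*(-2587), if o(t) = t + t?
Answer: -290401684680543/18722716715 ≈ -15511.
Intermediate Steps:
L = 212324169687/18722716715 (L = -6*(10996 + (3458/3899 - 4893/11555))/(-5770 - 48) = -6*(10996 + (3458*(1/3899) - 4893*1/11555))/(-5818) = -6*(10996 + (494/557 - 4893/11555))*(-1)/5818 = -6*(10996 + 2982769/6436135)*(-1)/5818 = -424648339374*(-1)/(6436135*5818) = -6*(-70774723229/37445433430) = 212324169687/18722716715 ≈ 11.340)
o(t) = 2*t
L - o(-3)*(-2587) = 212324169687/18722716715 - 2*(-3)*(-2587) = 212324169687/18722716715 - (-6)*(-2587) = 212324169687/18722716715 - 1*15522 = 212324169687/18722716715 - 15522 = -290401684680543/18722716715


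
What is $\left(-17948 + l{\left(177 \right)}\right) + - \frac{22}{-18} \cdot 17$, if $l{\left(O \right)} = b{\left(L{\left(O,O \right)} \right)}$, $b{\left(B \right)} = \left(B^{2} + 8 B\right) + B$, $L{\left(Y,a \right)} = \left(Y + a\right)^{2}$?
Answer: $\frac{141346887955}{9} \approx 1.5705 \cdot 10^{10}$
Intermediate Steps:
$b{\left(B \right)} = B^{2} + 9 B$
$l{\left(O \right)} = 4 O^{2} \left(9 + 4 O^{2}\right)$ ($l{\left(O \right)} = \left(O + O\right)^{2} \left(9 + \left(O + O\right)^{2}\right) = \left(2 O\right)^{2} \left(9 + \left(2 O\right)^{2}\right) = 4 O^{2} \left(9 + 4 O^{2}\right)$)
$\left(-17948 + l{\left(177 \right)}\right) + - \frac{22}{-18} \cdot 17 = \left(-17948 + 177^{2} \left(36 + 16 \cdot 177^{2}\right)\right) + - \frac{22}{-18} \cdot 17 = \left(-17948 + 31329 \left(36 + 16 \cdot 31329\right)\right) + \left(-22\right) \left(- \frac{1}{18}\right) 17 = \left(-17948 + 31329 \left(36 + 501264\right)\right) + \frac{11}{9} \cdot 17 = \left(-17948 + 31329 \cdot 501300\right) + \frac{187}{9} = \left(-17948 + 15705227700\right) + \frac{187}{9} = 15705209752 + \frac{187}{9} = \frac{141346887955}{9}$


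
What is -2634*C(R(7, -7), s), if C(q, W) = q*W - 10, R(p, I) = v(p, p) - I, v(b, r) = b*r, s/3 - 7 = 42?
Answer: -21656748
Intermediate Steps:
s = 147 (s = 21 + 3*42 = 21 + 126 = 147)
R(p, I) = p² - I (R(p, I) = p*p - I = p² - I)
C(q, W) = -10 + W*q (C(q, W) = W*q - 10 = -10 + W*q)
-2634*C(R(7, -7), s) = -2634*(-10 + 147*(7² - 1*(-7))) = -2634*(-10 + 147*(49 + 7)) = -2634*(-10 + 147*56) = -2634*(-10 + 8232) = -2634*8222 = -21656748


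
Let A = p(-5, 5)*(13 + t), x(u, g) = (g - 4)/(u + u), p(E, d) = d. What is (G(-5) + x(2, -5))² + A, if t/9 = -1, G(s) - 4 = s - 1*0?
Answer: 489/16 ≈ 30.563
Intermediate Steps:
G(s) = 4 + s (G(s) = 4 + (s - 1*0) = 4 + (s + 0) = 4 + s)
t = -9 (t = 9*(-1) = -9)
x(u, g) = (-4 + g)/(2*u) (x(u, g) = (-4 + g)/((2*u)) = (-4 + g)*(1/(2*u)) = (-4 + g)/(2*u))
A = 20 (A = 5*(13 - 9) = 5*4 = 20)
(G(-5) + x(2, -5))² + A = ((4 - 5) + (½)*(-4 - 5)/2)² + 20 = (-1 + (½)*(½)*(-9))² + 20 = (-1 - 9/4)² + 20 = (-13/4)² + 20 = 169/16 + 20 = 489/16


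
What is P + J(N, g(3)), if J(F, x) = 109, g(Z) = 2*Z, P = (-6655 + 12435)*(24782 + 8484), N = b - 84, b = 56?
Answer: 192277589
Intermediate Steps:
N = -28 (N = 56 - 84 = -28)
P = 192277480 (P = 5780*33266 = 192277480)
P + J(N, g(3)) = 192277480 + 109 = 192277589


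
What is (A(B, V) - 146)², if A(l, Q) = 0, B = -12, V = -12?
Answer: 21316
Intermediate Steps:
(A(B, V) - 146)² = (0 - 146)² = (-146)² = 21316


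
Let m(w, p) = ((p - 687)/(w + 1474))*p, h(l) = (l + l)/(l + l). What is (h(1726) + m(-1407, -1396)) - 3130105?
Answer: -206809100/67 ≈ -3.0867e+6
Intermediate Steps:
h(l) = 1 (h(l) = (2*l)/((2*l)) = (2*l)*(1/(2*l)) = 1)
m(w, p) = p*(-687 + p)/(1474 + w) (m(w, p) = ((-687 + p)/(1474 + w))*p = p*(-687 + p)/(1474 + w))
(h(1726) + m(-1407, -1396)) - 3130105 = (1 - 1396*(-687 - 1396)/(1474 - 1407)) - 3130105 = (1 - 1396*(-2083)/67) - 3130105 = (1 - 1396*1/67*(-2083)) - 3130105 = (1 + 2907868/67) - 3130105 = 2907935/67 - 3130105 = -206809100/67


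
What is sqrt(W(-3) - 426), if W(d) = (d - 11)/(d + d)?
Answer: I*sqrt(3813)/3 ≈ 20.583*I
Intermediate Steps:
W(d) = (-11 + d)/(2*d) (W(d) = (-11 + d)/((2*d)) = (-11 + d)*(1/(2*d)) = (-11 + d)/(2*d))
sqrt(W(-3) - 426) = sqrt((1/2)*(-11 - 3)/(-3) - 426) = sqrt((1/2)*(-1/3)*(-14) - 426) = sqrt(7/3 - 426) = sqrt(-1271/3) = I*sqrt(3813)/3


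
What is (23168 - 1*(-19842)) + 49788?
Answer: 92798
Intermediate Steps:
(23168 - 1*(-19842)) + 49788 = (23168 + 19842) + 49788 = 43010 + 49788 = 92798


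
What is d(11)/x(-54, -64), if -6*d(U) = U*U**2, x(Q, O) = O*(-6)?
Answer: -1331/2304 ≈ -0.57769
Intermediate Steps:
x(Q, O) = -6*O
d(U) = -U**3/6 (d(U) = -U*U**2/6 = -U**3/6)
d(11)/x(-54, -64) = (-1/6*11**3)/((-6*(-64))) = -1/6*1331/384 = -1331/6*1/384 = -1331/2304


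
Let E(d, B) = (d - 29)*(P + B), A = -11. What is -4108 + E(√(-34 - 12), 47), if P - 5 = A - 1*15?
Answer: -4862 + 26*I*√46 ≈ -4862.0 + 176.34*I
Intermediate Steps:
P = -21 (P = 5 + (-11 - 1*15) = 5 + (-11 - 15) = 5 - 26 = -21)
E(d, B) = (-29 + d)*(-21 + B) (E(d, B) = (d - 29)*(-21 + B) = (-29 + d)*(-21 + B))
-4108 + E(√(-34 - 12), 47) = -4108 + (609 - 29*47 - 21*√(-34 - 12) + 47*√(-34 - 12)) = -4108 + (609 - 1363 - 21*I*√46 + 47*√(-46)) = -4108 + (609 - 1363 - 21*I*√46 + 47*(I*√46)) = -4108 + (609 - 1363 - 21*I*√46 + 47*I*√46) = -4108 + (-754 + 26*I*√46) = -4862 + 26*I*√46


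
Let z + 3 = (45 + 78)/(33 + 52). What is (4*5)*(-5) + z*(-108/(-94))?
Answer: -406628/3995 ≈ -101.78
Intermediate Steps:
z = -132/85 (z = -3 + (45 + 78)/(33 + 52) = -3 + 123/85 = -132/85 ≈ -1.5529)
(4*5)*(-5) + z*(-108/(-94)) = (4*5)*(-5) - (-14256)/(85*(-94)) = 20*(-5) - (-14256)*(-1)/(85*94) = -100 - 132/85*54/47 = -100 - 7128/3995 = -406628/3995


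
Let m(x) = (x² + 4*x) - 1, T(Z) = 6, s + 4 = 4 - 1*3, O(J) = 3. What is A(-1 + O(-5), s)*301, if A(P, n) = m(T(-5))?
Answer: 17759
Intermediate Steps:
s = -3 (s = -4 + (4 - 1*3) = -4 + (4 - 3) = -4 + 1 = -3)
m(x) = -1 + x² + 4*x
A(P, n) = 59 (A(P, n) = -1 + 6² + 4*6 = -1 + 36 + 24 = 59)
A(-1 + O(-5), s)*301 = 59*301 = 17759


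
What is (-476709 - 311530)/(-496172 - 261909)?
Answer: 46367/44593 ≈ 1.0398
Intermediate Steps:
(-476709 - 311530)/(-496172 - 261909) = -788239/(-758081) = -788239*(-1/758081) = 46367/44593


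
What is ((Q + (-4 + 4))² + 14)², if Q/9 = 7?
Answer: 15864289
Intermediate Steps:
Q = 63 (Q = 9*7 = 63)
((Q + (-4 + 4))² + 14)² = ((63 + (-4 + 4))² + 14)² = ((63 + 0)² + 14)² = (63² + 14)² = (3969 + 14)² = 3983² = 15864289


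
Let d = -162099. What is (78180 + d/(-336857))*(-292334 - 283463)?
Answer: -15163983863385123/336857 ≈ -4.5016e+10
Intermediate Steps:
(78180 + d/(-336857))*(-292334 - 283463) = (78180 - 162099/(-336857))*(-292334 - 283463) = (78180 - 162099*(-1/336857))*(-575797) = (78180 + 162099/336857)*(-575797) = (26335642359/336857)*(-575797) = -15163983863385123/336857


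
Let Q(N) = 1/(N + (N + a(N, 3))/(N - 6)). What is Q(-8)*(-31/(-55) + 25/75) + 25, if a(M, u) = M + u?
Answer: 406303/16335 ≈ 24.873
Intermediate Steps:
Q(N) = 1/(N + (3 + 2*N)/(-6 + N)) (Q(N) = 1/(N + (N + (N + 3))/(N - 6)) = 1/(N + (N + (3 + N))/(-6 + N)) = 1/(N + (3 + 2*N)/(-6 + N)))
Q(-8)*(-31/(-55) + 25/75) + 25 = ((-6 - 8)/(3 + (-8)² - 4*(-8)))*(-31/(-55) + 25/75) + 25 = (-14/(3 + 64 + 32))*(-31*(-1/55) + 25*(1/75)) + 25 = (-14/99)*(31/55 + ⅓) + 25 = ((1/99)*(-14))*(148/165) + 25 = -14/99*148/165 + 25 = -2072/16335 + 25 = 406303/16335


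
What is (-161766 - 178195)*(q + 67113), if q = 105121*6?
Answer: -237238044279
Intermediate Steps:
q = 630726
(-161766 - 178195)*(q + 67113) = (-161766 - 178195)*(630726 + 67113) = -339961*697839 = -237238044279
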